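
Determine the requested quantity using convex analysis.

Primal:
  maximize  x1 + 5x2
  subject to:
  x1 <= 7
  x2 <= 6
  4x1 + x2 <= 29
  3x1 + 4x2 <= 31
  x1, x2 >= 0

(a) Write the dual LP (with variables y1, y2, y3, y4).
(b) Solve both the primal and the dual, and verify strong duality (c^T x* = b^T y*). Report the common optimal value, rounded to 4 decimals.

The standard primal-dual pair for 'max c^T x s.t. A x <= b, x >= 0' is:
  Dual:  min b^T y  s.t.  A^T y >= c,  y >= 0.

So the dual LP is:
  minimize  7y1 + 6y2 + 29y3 + 31y4
  subject to:
    y1 + 4y3 + 3y4 >= 1
    y2 + y3 + 4y4 >= 5
    y1, y2, y3, y4 >= 0

Solving the primal: x* = (2.3333, 6).
  primal value c^T x* = 32.3333.
Solving the dual: y* = (0, 3.6667, 0, 0.3333).
  dual value b^T y* = 32.3333.
Strong duality: c^T x* = b^T y*. Confirmed.

32.3333


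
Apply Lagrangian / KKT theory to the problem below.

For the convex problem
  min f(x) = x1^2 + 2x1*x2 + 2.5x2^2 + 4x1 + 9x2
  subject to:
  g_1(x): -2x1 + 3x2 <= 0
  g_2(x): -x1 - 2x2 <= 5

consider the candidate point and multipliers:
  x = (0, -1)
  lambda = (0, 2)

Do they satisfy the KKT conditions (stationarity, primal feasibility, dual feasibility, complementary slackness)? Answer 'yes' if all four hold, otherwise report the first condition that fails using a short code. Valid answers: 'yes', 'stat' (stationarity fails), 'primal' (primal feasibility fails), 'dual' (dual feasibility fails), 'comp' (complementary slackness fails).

Gradient of f: grad f(x) = Q x + c = (2, 4)
Constraint values g_i(x) = a_i^T x - b_i:
  g_1((0, -1)) = -3
  g_2((0, -1)) = -3
Stationarity residual: grad f(x) + sum_i lambda_i a_i = (0, 0)
  -> stationarity OK
Primal feasibility (all g_i <= 0): OK
Dual feasibility (all lambda_i >= 0): OK
Complementary slackness (lambda_i * g_i(x) = 0 for all i): FAILS

Verdict: the first failing condition is complementary_slackness -> comp.

comp


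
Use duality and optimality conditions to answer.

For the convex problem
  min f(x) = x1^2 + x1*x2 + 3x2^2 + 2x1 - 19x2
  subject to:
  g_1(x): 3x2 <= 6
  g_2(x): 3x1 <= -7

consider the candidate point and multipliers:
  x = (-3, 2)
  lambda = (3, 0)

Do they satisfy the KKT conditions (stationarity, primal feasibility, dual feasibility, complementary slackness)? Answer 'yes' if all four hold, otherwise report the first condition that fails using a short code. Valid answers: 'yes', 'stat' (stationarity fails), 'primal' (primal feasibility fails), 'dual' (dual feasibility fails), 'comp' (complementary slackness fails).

Gradient of f: grad f(x) = Q x + c = (-2, -10)
Constraint values g_i(x) = a_i^T x - b_i:
  g_1((-3, 2)) = 0
  g_2((-3, 2)) = -2
Stationarity residual: grad f(x) + sum_i lambda_i a_i = (-2, -1)
  -> stationarity FAILS
Primal feasibility (all g_i <= 0): OK
Dual feasibility (all lambda_i >= 0): OK
Complementary slackness (lambda_i * g_i(x) = 0 for all i): OK

Verdict: the first failing condition is stationarity -> stat.

stat


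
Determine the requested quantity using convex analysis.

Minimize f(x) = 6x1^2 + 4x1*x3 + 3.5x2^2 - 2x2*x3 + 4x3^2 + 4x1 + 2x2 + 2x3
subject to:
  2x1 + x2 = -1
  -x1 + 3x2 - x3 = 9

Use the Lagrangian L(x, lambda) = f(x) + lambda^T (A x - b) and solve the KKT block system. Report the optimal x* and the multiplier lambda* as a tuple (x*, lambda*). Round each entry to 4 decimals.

Form the Lagrangian:
  L(x, lambda) = (1/2) x^T Q x + c^T x + lambda^T (A x - b)
Stationarity (grad_x L = 0): Q x + c + A^T lambda = 0.
Primal feasibility: A x = b.

This gives the KKT block system:
  [ Q   A^T ] [ x     ]   [-c ]
  [ A    0  ] [ lambda ] = [ b ]

Solving the linear system:
  x*      = (-1.7562, 2.5125, 0.2938)
  lambda* = (4.1, -7.7)
  f(x*)   = 35.9937

x* = (-1.7562, 2.5125, 0.2938), lambda* = (4.1, -7.7)


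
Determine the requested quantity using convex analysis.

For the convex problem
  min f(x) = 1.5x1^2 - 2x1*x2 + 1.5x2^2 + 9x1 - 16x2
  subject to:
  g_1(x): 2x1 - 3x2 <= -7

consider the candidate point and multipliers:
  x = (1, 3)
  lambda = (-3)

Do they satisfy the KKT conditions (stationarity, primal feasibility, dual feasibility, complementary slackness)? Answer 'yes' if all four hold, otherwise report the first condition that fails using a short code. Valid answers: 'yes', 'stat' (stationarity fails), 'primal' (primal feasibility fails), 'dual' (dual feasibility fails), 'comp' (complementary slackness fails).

Gradient of f: grad f(x) = Q x + c = (6, -9)
Constraint values g_i(x) = a_i^T x - b_i:
  g_1((1, 3)) = 0
Stationarity residual: grad f(x) + sum_i lambda_i a_i = (0, 0)
  -> stationarity OK
Primal feasibility (all g_i <= 0): OK
Dual feasibility (all lambda_i >= 0): FAILS
Complementary slackness (lambda_i * g_i(x) = 0 for all i): OK

Verdict: the first failing condition is dual_feasibility -> dual.

dual


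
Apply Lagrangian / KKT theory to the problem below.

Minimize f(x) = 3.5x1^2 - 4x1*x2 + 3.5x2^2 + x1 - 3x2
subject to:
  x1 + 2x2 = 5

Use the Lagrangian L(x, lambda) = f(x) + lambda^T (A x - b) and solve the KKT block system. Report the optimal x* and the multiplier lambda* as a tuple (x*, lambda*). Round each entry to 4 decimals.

Form the Lagrangian:
  L(x, lambda) = (1/2) x^T Q x + c^T x + lambda^T (A x - b)
Stationarity (grad_x L = 0): Q x + c + A^T lambda = 0.
Primal feasibility: A x = b.

This gives the KKT block system:
  [ Q   A^T ] [ x     ]   [-c ]
  [ A    0  ] [ lambda ] = [ b ]

Solving the linear system:
  x*      = (1.2745, 1.8627)
  lambda* = (-2.4706)
  f(x*)   = 4.0196

x* = (1.2745, 1.8627), lambda* = (-2.4706)


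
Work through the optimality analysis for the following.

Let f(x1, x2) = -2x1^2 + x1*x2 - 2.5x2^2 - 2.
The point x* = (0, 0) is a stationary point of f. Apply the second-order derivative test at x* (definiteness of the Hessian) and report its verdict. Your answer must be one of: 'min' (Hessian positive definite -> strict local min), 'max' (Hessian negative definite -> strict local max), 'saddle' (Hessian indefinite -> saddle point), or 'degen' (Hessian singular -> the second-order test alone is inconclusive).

Compute the Hessian H = grad^2 f:
  H = [[-4, 1], [1, -5]]
Verify stationarity: grad f(x*) = H x* + g = (0, 0).
Eigenvalues of H: -5.618, -3.382.
Both eigenvalues < 0, so H is negative definite -> x* is a strict local max.

max


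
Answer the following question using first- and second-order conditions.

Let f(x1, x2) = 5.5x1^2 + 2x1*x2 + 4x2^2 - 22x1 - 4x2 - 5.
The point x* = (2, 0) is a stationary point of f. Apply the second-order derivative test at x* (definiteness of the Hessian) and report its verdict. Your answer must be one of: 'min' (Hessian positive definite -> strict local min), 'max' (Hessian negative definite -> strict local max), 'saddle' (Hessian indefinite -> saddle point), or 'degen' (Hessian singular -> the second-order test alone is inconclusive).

Compute the Hessian H = grad^2 f:
  H = [[11, 2], [2, 8]]
Verify stationarity: grad f(x*) = H x* + g = (0, 0).
Eigenvalues of H: 7, 12.
Both eigenvalues > 0, so H is positive definite -> x* is a strict local min.

min


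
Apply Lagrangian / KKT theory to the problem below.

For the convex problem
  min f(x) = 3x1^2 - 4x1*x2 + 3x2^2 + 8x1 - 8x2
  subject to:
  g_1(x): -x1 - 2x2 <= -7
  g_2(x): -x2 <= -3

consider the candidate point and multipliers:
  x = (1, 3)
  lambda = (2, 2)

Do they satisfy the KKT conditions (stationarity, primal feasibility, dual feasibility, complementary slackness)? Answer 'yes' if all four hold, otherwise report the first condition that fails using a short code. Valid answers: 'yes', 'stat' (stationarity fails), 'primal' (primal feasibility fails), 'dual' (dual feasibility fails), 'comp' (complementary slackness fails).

Gradient of f: grad f(x) = Q x + c = (2, 6)
Constraint values g_i(x) = a_i^T x - b_i:
  g_1((1, 3)) = 0
  g_2((1, 3)) = 0
Stationarity residual: grad f(x) + sum_i lambda_i a_i = (0, 0)
  -> stationarity OK
Primal feasibility (all g_i <= 0): OK
Dual feasibility (all lambda_i >= 0): OK
Complementary slackness (lambda_i * g_i(x) = 0 for all i): OK

Verdict: yes, KKT holds.

yes


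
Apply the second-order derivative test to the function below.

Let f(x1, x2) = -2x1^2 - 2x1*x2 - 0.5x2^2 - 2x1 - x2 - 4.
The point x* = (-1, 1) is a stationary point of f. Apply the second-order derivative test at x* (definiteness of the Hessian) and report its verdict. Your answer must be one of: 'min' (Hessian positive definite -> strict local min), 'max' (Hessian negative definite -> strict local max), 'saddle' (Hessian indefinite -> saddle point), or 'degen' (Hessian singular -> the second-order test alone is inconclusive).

Compute the Hessian H = grad^2 f:
  H = [[-4, -2], [-2, -1]]
Verify stationarity: grad f(x*) = H x* + g = (0, 0).
Eigenvalues of H: -5, 0.
H has a zero eigenvalue (singular; negative semidefinite but not definite), so H is neither positive definite, negative definite, nor indefinite. The second-order test alone is inconclusive -> degen.
(Indeed, f is constant along the null direction of H through x*, so x* is not a strict local extremum.)

degen


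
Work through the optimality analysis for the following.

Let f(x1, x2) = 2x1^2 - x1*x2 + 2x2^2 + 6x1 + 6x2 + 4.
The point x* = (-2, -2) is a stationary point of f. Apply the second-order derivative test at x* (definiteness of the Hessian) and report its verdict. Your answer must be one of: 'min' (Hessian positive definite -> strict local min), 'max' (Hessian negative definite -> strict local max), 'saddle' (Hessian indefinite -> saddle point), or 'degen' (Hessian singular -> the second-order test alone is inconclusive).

Compute the Hessian H = grad^2 f:
  H = [[4, -1], [-1, 4]]
Verify stationarity: grad f(x*) = H x* + g = (0, 0).
Eigenvalues of H: 3, 5.
Both eigenvalues > 0, so H is positive definite -> x* is a strict local min.

min


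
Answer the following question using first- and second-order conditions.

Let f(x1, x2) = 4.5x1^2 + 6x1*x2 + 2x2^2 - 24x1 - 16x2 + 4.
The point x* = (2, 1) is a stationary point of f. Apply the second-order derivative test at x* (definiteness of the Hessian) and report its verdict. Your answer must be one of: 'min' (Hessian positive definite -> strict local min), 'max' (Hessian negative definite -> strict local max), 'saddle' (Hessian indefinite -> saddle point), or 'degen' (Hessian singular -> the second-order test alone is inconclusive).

Compute the Hessian H = grad^2 f:
  H = [[9, 6], [6, 4]]
Verify stationarity: grad f(x*) = H x* + g = (0, 0).
Eigenvalues of H: 0, 13.
H has a zero eigenvalue (singular; positive semidefinite but not definite), so H is neither positive definite, negative definite, nor indefinite. The second-order test alone is inconclusive -> degen.
(Indeed, f is constant along the null direction of H through x*, so x* is not a strict local extremum.)

degen


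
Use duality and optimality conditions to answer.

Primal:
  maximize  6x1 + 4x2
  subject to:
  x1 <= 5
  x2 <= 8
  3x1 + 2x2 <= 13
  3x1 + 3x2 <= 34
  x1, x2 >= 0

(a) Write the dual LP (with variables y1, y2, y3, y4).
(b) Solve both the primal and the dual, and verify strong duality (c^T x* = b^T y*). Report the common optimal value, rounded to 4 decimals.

The standard primal-dual pair for 'max c^T x s.t. A x <= b, x >= 0' is:
  Dual:  min b^T y  s.t.  A^T y >= c,  y >= 0.

So the dual LP is:
  minimize  5y1 + 8y2 + 13y3 + 34y4
  subject to:
    y1 + 3y3 + 3y4 >= 6
    y2 + 2y3 + 3y4 >= 4
    y1, y2, y3, y4 >= 0

Solving the primal: x* = (4.3333, 0).
  primal value c^T x* = 26.
Solving the dual: y* = (0, 0, 2, 0).
  dual value b^T y* = 26.
Strong duality: c^T x* = b^T y*. Confirmed.

26


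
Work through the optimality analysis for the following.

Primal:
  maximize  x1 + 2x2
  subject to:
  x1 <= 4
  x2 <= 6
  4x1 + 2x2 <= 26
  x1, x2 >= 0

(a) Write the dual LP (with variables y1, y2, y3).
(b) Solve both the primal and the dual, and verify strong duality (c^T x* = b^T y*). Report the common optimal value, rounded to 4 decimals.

The standard primal-dual pair for 'max c^T x s.t. A x <= b, x >= 0' is:
  Dual:  min b^T y  s.t.  A^T y >= c,  y >= 0.

So the dual LP is:
  minimize  4y1 + 6y2 + 26y3
  subject to:
    y1 + 4y3 >= 1
    y2 + 2y3 >= 2
    y1, y2, y3 >= 0

Solving the primal: x* = (3.5, 6).
  primal value c^T x* = 15.5.
Solving the dual: y* = (0, 1.5, 0.25).
  dual value b^T y* = 15.5.
Strong duality: c^T x* = b^T y*. Confirmed.

15.5


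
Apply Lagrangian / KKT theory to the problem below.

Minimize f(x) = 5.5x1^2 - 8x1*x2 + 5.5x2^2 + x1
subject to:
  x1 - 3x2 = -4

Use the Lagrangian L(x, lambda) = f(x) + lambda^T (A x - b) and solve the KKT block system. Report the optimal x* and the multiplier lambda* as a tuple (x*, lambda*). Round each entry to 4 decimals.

Form the Lagrangian:
  L(x, lambda) = (1/2) x^T Q x + c^T x + lambda^T (A x - b)
Stationarity (grad_x L = 0): Q x + c + A^T lambda = 0.
Primal feasibility: A x = b.

This gives the KKT block system:
  [ Q   A^T ] [ x     ]   [-c ]
  [ A    0  ] [ lambda ] = [ b ]

Solving the linear system:
  x*      = (0.6935, 1.5645)
  lambda* = (3.8871)
  f(x*)   = 8.121

x* = (0.6935, 1.5645), lambda* = (3.8871)


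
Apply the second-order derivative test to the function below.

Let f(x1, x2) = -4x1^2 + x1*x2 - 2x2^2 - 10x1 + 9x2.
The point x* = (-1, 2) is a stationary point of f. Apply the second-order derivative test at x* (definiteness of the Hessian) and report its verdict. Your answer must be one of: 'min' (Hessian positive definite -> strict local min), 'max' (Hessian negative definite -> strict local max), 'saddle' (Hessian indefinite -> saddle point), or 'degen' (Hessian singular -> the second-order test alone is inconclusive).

Compute the Hessian H = grad^2 f:
  H = [[-8, 1], [1, -4]]
Verify stationarity: grad f(x*) = H x* + g = (0, 0).
Eigenvalues of H: -8.2361, -3.7639.
Both eigenvalues < 0, so H is negative definite -> x* is a strict local max.

max


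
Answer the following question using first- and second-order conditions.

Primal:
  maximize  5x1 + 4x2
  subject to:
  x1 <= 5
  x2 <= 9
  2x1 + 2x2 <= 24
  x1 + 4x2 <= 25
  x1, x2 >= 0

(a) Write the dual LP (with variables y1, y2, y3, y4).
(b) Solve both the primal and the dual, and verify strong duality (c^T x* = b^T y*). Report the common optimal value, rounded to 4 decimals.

The standard primal-dual pair for 'max c^T x s.t. A x <= b, x >= 0' is:
  Dual:  min b^T y  s.t.  A^T y >= c,  y >= 0.

So the dual LP is:
  minimize  5y1 + 9y2 + 24y3 + 25y4
  subject to:
    y1 + 2y3 + y4 >= 5
    y2 + 2y3 + 4y4 >= 4
    y1, y2, y3, y4 >= 0

Solving the primal: x* = (5, 5).
  primal value c^T x* = 45.
Solving the dual: y* = (4, 0, 0, 1).
  dual value b^T y* = 45.
Strong duality: c^T x* = b^T y*. Confirmed.

45


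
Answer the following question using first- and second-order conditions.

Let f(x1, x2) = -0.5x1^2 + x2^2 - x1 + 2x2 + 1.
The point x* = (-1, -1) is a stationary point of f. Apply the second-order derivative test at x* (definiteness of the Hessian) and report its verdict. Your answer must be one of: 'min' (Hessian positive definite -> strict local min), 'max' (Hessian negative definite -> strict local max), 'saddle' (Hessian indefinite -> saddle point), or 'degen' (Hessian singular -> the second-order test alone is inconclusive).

Compute the Hessian H = grad^2 f:
  H = [[-1, 0], [0, 2]]
Verify stationarity: grad f(x*) = H x* + g = (0, 0).
Eigenvalues of H: -1, 2.
Eigenvalues have mixed signs, so H is indefinite -> x* is a saddle point.

saddle


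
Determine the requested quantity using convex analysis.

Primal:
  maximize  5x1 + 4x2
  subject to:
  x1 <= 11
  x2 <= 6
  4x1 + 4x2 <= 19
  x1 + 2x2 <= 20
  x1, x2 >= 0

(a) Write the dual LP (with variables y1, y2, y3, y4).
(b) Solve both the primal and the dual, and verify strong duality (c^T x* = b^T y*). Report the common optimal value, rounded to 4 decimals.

The standard primal-dual pair for 'max c^T x s.t. A x <= b, x >= 0' is:
  Dual:  min b^T y  s.t.  A^T y >= c,  y >= 0.

So the dual LP is:
  minimize  11y1 + 6y2 + 19y3 + 20y4
  subject to:
    y1 + 4y3 + y4 >= 5
    y2 + 4y3 + 2y4 >= 4
    y1, y2, y3, y4 >= 0

Solving the primal: x* = (4.75, 0).
  primal value c^T x* = 23.75.
Solving the dual: y* = (0, 0, 1.25, 0).
  dual value b^T y* = 23.75.
Strong duality: c^T x* = b^T y*. Confirmed.

23.75


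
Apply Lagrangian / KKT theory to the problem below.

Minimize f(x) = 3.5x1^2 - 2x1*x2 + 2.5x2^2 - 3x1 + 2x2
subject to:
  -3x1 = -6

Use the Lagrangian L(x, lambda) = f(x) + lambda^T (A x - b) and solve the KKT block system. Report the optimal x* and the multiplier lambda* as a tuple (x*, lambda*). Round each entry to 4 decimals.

Form the Lagrangian:
  L(x, lambda) = (1/2) x^T Q x + c^T x + lambda^T (A x - b)
Stationarity (grad_x L = 0): Q x + c + A^T lambda = 0.
Primal feasibility: A x = b.

This gives the KKT block system:
  [ Q   A^T ] [ x     ]   [-c ]
  [ A    0  ] [ lambda ] = [ b ]

Solving the linear system:
  x*      = (2, 0.4)
  lambda* = (3.4)
  f(x*)   = 7.6

x* = (2, 0.4), lambda* = (3.4)


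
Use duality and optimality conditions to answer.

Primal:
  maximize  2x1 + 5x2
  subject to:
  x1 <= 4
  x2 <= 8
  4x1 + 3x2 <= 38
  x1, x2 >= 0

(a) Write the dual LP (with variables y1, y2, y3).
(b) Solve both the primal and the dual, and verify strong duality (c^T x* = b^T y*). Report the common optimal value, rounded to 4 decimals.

The standard primal-dual pair for 'max c^T x s.t. A x <= b, x >= 0' is:
  Dual:  min b^T y  s.t.  A^T y >= c,  y >= 0.

So the dual LP is:
  minimize  4y1 + 8y2 + 38y3
  subject to:
    y1 + 4y3 >= 2
    y2 + 3y3 >= 5
    y1, y2, y3 >= 0

Solving the primal: x* = (3.5, 8).
  primal value c^T x* = 47.
Solving the dual: y* = (0, 3.5, 0.5).
  dual value b^T y* = 47.
Strong duality: c^T x* = b^T y*. Confirmed.

47


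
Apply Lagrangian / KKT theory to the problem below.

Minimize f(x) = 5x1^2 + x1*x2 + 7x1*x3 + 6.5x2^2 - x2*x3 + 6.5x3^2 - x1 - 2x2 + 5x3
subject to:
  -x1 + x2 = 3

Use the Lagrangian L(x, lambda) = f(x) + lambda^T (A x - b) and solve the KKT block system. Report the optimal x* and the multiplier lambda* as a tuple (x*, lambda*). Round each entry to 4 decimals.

Form the Lagrangian:
  L(x, lambda) = (1/2) x^T Q x + c^T x + lambda^T (A x - b)
Stationarity (grad_x L = 0): Q x + c + A^T lambda = 0.
Primal feasibility: A x = b.

This gives the KKT block system:
  [ Q   A^T ] [ x     ]   [-c ]
  [ A    0  ] [ lambda ] = [ b ]

Solving the linear system:
  x*      = (-1.7128, 1.2872, 0.6367)
  lambda* = (-12.3841)
  f(x*)   = 19.737

x* = (-1.7128, 1.2872, 0.6367), lambda* = (-12.3841)


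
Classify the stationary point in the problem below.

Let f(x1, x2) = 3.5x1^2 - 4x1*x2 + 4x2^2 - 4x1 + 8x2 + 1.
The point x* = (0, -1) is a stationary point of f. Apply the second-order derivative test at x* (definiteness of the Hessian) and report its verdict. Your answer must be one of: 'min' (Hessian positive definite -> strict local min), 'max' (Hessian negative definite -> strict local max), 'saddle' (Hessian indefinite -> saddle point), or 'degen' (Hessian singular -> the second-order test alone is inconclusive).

Compute the Hessian H = grad^2 f:
  H = [[7, -4], [-4, 8]]
Verify stationarity: grad f(x*) = H x* + g = (0, 0).
Eigenvalues of H: 3.4689, 11.5311.
Both eigenvalues > 0, so H is positive definite -> x* is a strict local min.

min


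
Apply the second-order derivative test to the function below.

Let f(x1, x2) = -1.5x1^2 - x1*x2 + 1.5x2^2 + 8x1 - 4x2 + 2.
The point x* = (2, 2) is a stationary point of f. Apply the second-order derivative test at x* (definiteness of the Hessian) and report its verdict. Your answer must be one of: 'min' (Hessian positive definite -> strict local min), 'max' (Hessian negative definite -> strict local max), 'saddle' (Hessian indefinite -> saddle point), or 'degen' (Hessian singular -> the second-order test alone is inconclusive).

Compute the Hessian H = grad^2 f:
  H = [[-3, -1], [-1, 3]]
Verify stationarity: grad f(x*) = H x* + g = (0, 0).
Eigenvalues of H: -3.1623, 3.1623.
Eigenvalues have mixed signs, so H is indefinite -> x* is a saddle point.

saddle


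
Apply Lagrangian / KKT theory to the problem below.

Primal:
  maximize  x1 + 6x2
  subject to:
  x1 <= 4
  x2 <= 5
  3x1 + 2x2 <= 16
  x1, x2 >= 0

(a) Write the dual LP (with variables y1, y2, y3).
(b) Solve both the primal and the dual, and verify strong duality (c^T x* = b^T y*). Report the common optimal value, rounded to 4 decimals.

The standard primal-dual pair for 'max c^T x s.t. A x <= b, x >= 0' is:
  Dual:  min b^T y  s.t.  A^T y >= c,  y >= 0.

So the dual LP is:
  minimize  4y1 + 5y2 + 16y3
  subject to:
    y1 + 3y3 >= 1
    y2 + 2y3 >= 6
    y1, y2, y3 >= 0

Solving the primal: x* = (2, 5).
  primal value c^T x* = 32.
Solving the dual: y* = (0, 5.3333, 0.3333).
  dual value b^T y* = 32.
Strong duality: c^T x* = b^T y*. Confirmed.

32


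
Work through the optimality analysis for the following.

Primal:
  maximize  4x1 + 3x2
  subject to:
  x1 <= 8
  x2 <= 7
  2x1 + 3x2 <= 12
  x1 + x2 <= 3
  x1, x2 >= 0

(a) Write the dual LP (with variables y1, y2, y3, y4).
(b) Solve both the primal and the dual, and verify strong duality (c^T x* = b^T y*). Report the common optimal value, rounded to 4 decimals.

The standard primal-dual pair for 'max c^T x s.t. A x <= b, x >= 0' is:
  Dual:  min b^T y  s.t.  A^T y >= c,  y >= 0.

So the dual LP is:
  minimize  8y1 + 7y2 + 12y3 + 3y4
  subject to:
    y1 + 2y3 + y4 >= 4
    y2 + 3y3 + y4 >= 3
    y1, y2, y3, y4 >= 0

Solving the primal: x* = (3, 0).
  primal value c^T x* = 12.
Solving the dual: y* = (0, 0, 0, 4).
  dual value b^T y* = 12.
Strong duality: c^T x* = b^T y*. Confirmed.

12


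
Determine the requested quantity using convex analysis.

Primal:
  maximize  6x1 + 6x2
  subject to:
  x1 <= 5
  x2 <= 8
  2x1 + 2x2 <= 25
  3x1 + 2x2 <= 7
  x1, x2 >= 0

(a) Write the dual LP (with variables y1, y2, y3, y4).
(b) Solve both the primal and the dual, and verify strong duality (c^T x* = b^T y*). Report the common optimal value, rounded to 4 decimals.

The standard primal-dual pair for 'max c^T x s.t. A x <= b, x >= 0' is:
  Dual:  min b^T y  s.t.  A^T y >= c,  y >= 0.

So the dual LP is:
  minimize  5y1 + 8y2 + 25y3 + 7y4
  subject to:
    y1 + 2y3 + 3y4 >= 6
    y2 + 2y3 + 2y4 >= 6
    y1, y2, y3, y4 >= 0

Solving the primal: x* = (0, 3.5).
  primal value c^T x* = 21.
Solving the dual: y* = (0, 0, 0, 3).
  dual value b^T y* = 21.
Strong duality: c^T x* = b^T y*. Confirmed.

21


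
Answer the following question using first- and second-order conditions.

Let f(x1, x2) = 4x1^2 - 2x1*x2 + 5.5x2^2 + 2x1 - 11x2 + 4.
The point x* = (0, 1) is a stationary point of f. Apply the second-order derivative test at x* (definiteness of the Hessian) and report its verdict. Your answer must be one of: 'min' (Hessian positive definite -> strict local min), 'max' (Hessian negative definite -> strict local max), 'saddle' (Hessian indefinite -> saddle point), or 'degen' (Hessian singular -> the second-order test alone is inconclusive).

Compute the Hessian H = grad^2 f:
  H = [[8, -2], [-2, 11]]
Verify stationarity: grad f(x*) = H x* + g = (0, 0).
Eigenvalues of H: 7, 12.
Both eigenvalues > 0, so H is positive definite -> x* is a strict local min.

min


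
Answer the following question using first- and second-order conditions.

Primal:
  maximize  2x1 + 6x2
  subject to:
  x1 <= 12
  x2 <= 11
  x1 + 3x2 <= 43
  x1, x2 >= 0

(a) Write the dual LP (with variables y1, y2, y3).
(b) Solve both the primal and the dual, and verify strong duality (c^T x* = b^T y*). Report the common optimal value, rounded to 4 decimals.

The standard primal-dual pair for 'max c^T x s.t. A x <= b, x >= 0' is:
  Dual:  min b^T y  s.t.  A^T y >= c,  y >= 0.

So the dual LP is:
  minimize  12y1 + 11y2 + 43y3
  subject to:
    y1 + y3 >= 2
    y2 + 3y3 >= 6
    y1, y2, y3 >= 0

Solving the primal: x* = (10, 11).
  primal value c^T x* = 86.
Solving the dual: y* = (0, 0, 2).
  dual value b^T y* = 86.
Strong duality: c^T x* = b^T y*. Confirmed.

86


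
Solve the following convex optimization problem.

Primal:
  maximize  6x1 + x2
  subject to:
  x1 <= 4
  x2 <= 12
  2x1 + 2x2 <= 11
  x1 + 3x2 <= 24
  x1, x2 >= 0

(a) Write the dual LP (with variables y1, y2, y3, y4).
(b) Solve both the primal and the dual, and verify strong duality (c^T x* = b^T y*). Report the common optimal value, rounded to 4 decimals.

The standard primal-dual pair for 'max c^T x s.t. A x <= b, x >= 0' is:
  Dual:  min b^T y  s.t.  A^T y >= c,  y >= 0.

So the dual LP is:
  minimize  4y1 + 12y2 + 11y3 + 24y4
  subject to:
    y1 + 2y3 + y4 >= 6
    y2 + 2y3 + 3y4 >= 1
    y1, y2, y3, y4 >= 0

Solving the primal: x* = (4, 1.5).
  primal value c^T x* = 25.5.
Solving the dual: y* = (5, 0, 0.5, 0).
  dual value b^T y* = 25.5.
Strong duality: c^T x* = b^T y*. Confirmed.

25.5


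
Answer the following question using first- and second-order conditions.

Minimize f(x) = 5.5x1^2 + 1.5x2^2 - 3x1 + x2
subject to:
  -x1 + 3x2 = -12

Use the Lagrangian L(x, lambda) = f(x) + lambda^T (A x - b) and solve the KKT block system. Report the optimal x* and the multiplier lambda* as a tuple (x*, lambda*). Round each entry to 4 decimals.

Form the Lagrangian:
  L(x, lambda) = (1/2) x^T Q x + c^T x + lambda^T (A x - b)
Stationarity (grad_x L = 0): Q x + c + A^T lambda = 0.
Primal feasibility: A x = b.

This gives the KKT block system:
  [ Q   A^T ] [ x     ]   [-c ]
  [ A    0  ] [ lambda ] = [ b ]

Solving the linear system:
  x*      = (0.5882, -3.8039)
  lambda* = (3.4706)
  f(x*)   = 18.0392

x* = (0.5882, -3.8039), lambda* = (3.4706)


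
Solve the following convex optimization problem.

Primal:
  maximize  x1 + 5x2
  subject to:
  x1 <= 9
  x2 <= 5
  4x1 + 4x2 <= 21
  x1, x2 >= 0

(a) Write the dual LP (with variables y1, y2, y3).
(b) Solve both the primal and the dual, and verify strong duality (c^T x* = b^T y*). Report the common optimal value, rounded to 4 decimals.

The standard primal-dual pair for 'max c^T x s.t. A x <= b, x >= 0' is:
  Dual:  min b^T y  s.t.  A^T y >= c,  y >= 0.

So the dual LP is:
  minimize  9y1 + 5y2 + 21y3
  subject to:
    y1 + 4y3 >= 1
    y2 + 4y3 >= 5
    y1, y2, y3 >= 0

Solving the primal: x* = (0.25, 5).
  primal value c^T x* = 25.25.
Solving the dual: y* = (0, 4, 0.25).
  dual value b^T y* = 25.25.
Strong duality: c^T x* = b^T y*. Confirmed.

25.25


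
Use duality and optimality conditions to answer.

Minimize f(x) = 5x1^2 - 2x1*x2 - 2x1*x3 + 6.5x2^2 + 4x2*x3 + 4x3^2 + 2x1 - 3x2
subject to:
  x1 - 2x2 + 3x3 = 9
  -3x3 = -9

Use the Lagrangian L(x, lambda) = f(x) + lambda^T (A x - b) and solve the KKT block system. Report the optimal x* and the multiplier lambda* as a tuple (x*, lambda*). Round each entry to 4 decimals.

Form the Lagrangian:
  L(x, lambda) = (1/2) x^T Q x + c^T x + lambda^T (A x - b)
Stationarity (grad_x L = 0): Q x + c + A^T lambda = 0.
Primal feasibility: A x = b.

This gives the KKT block system:
  [ Q   A^T ] [ x     ]   [-c ]
  [ A    0  ] [ lambda ] = [ b ]

Solving the linear system:
  x*      = (-0.0444, -0.0222, 3)
  lambda* = (4.4, 12.4)
  f(x*)   = 35.9889

x* = (-0.0444, -0.0222, 3), lambda* = (4.4, 12.4)


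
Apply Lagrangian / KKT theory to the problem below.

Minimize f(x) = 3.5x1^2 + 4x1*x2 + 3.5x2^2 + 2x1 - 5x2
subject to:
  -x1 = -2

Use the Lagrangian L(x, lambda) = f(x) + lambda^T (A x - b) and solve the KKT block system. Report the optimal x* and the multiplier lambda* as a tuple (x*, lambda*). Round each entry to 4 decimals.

Form the Lagrangian:
  L(x, lambda) = (1/2) x^T Q x + c^T x + lambda^T (A x - b)
Stationarity (grad_x L = 0): Q x + c + A^T lambda = 0.
Primal feasibility: A x = b.

This gives the KKT block system:
  [ Q   A^T ] [ x     ]   [-c ]
  [ A    0  ] [ lambda ] = [ b ]

Solving the linear system:
  x*      = (2, -0.4286)
  lambda* = (14.2857)
  f(x*)   = 17.3571

x* = (2, -0.4286), lambda* = (14.2857)


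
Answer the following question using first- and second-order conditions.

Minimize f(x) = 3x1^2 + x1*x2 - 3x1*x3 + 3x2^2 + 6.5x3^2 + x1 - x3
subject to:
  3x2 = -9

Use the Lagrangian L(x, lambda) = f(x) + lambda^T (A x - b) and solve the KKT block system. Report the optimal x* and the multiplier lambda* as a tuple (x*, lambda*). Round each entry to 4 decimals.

Form the Lagrangian:
  L(x, lambda) = (1/2) x^T Q x + c^T x + lambda^T (A x - b)
Stationarity (grad_x L = 0): Q x + c + A^T lambda = 0.
Primal feasibility: A x = b.

This gives the KKT block system:
  [ Q   A^T ] [ x     ]   [-c ]
  [ A    0  ] [ lambda ] = [ b ]

Solving the linear system:
  x*      = (0.4203, -3, 0.1739)
  lambda* = (5.8599)
  f(x*)   = 26.4928

x* = (0.4203, -3, 0.1739), lambda* = (5.8599)


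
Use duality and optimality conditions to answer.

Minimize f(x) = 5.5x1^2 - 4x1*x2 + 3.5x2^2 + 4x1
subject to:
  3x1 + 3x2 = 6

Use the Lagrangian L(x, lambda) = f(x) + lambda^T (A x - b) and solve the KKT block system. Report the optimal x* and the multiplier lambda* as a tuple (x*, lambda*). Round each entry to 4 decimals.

Form the Lagrangian:
  L(x, lambda) = (1/2) x^T Q x + c^T x + lambda^T (A x - b)
Stationarity (grad_x L = 0): Q x + c + A^T lambda = 0.
Primal feasibility: A x = b.

This gives the KKT block system:
  [ Q   A^T ] [ x     ]   [-c ]
  [ A    0  ] [ lambda ] = [ b ]

Solving the linear system:
  x*      = (0.6923, 1.3077)
  lambda* = (-2.1282)
  f(x*)   = 7.7692

x* = (0.6923, 1.3077), lambda* = (-2.1282)


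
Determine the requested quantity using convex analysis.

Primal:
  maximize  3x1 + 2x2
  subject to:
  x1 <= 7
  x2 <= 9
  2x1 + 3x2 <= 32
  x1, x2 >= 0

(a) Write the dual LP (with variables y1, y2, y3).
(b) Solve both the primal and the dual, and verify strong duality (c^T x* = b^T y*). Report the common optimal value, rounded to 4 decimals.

The standard primal-dual pair for 'max c^T x s.t. A x <= b, x >= 0' is:
  Dual:  min b^T y  s.t.  A^T y >= c,  y >= 0.

So the dual LP is:
  minimize  7y1 + 9y2 + 32y3
  subject to:
    y1 + 2y3 >= 3
    y2 + 3y3 >= 2
    y1, y2, y3 >= 0

Solving the primal: x* = (7, 6).
  primal value c^T x* = 33.
Solving the dual: y* = (1.6667, 0, 0.6667).
  dual value b^T y* = 33.
Strong duality: c^T x* = b^T y*. Confirmed.

33


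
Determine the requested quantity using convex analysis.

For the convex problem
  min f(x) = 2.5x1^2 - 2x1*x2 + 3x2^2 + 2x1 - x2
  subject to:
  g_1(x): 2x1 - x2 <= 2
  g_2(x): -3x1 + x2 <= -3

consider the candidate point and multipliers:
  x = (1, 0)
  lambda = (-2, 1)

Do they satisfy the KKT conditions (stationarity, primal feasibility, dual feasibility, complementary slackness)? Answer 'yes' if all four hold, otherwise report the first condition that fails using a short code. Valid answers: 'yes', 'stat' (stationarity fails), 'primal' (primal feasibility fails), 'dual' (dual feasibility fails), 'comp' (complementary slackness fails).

Gradient of f: grad f(x) = Q x + c = (7, -3)
Constraint values g_i(x) = a_i^T x - b_i:
  g_1((1, 0)) = 0
  g_2((1, 0)) = 0
Stationarity residual: grad f(x) + sum_i lambda_i a_i = (0, 0)
  -> stationarity OK
Primal feasibility (all g_i <= 0): OK
Dual feasibility (all lambda_i >= 0): FAILS
Complementary slackness (lambda_i * g_i(x) = 0 for all i): OK

Verdict: the first failing condition is dual_feasibility -> dual.

dual


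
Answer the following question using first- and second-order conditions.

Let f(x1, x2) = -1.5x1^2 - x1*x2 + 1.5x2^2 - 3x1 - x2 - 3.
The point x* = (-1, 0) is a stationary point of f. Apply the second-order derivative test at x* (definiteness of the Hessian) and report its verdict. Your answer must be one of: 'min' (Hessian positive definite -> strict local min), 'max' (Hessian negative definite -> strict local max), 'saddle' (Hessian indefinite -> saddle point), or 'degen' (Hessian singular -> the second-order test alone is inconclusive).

Compute the Hessian H = grad^2 f:
  H = [[-3, -1], [-1, 3]]
Verify stationarity: grad f(x*) = H x* + g = (0, 0).
Eigenvalues of H: -3.1623, 3.1623.
Eigenvalues have mixed signs, so H is indefinite -> x* is a saddle point.

saddle


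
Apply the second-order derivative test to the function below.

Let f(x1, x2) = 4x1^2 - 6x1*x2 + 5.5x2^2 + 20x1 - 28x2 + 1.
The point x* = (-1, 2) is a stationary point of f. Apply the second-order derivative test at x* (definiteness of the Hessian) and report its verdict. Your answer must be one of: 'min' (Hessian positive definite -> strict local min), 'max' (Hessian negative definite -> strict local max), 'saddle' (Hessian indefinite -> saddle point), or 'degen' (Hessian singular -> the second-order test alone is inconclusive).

Compute the Hessian H = grad^2 f:
  H = [[8, -6], [-6, 11]]
Verify stationarity: grad f(x*) = H x* + g = (0, 0).
Eigenvalues of H: 3.3153, 15.6847.
Both eigenvalues > 0, so H is positive definite -> x* is a strict local min.

min


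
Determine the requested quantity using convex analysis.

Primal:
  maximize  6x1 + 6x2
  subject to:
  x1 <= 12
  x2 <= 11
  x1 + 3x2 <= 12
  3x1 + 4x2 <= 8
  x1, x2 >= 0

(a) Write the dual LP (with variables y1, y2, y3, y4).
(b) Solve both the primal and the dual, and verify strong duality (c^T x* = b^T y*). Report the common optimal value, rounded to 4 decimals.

The standard primal-dual pair for 'max c^T x s.t. A x <= b, x >= 0' is:
  Dual:  min b^T y  s.t.  A^T y >= c,  y >= 0.

So the dual LP is:
  minimize  12y1 + 11y2 + 12y3 + 8y4
  subject to:
    y1 + y3 + 3y4 >= 6
    y2 + 3y3 + 4y4 >= 6
    y1, y2, y3, y4 >= 0

Solving the primal: x* = (2.6667, 0).
  primal value c^T x* = 16.
Solving the dual: y* = (0, 0, 0, 2).
  dual value b^T y* = 16.
Strong duality: c^T x* = b^T y*. Confirmed.

16


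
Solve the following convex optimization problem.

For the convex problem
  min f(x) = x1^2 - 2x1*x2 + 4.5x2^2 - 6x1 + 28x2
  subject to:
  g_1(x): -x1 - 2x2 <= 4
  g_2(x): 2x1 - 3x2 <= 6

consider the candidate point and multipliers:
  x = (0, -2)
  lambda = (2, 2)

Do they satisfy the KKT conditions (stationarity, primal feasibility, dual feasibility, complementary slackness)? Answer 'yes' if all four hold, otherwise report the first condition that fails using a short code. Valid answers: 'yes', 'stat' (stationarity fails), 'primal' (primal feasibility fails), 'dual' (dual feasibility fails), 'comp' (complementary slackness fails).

Gradient of f: grad f(x) = Q x + c = (-2, 10)
Constraint values g_i(x) = a_i^T x - b_i:
  g_1((0, -2)) = 0
  g_2((0, -2)) = 0
Stationarity residual: grad f(x) + sum_i lambda_i a_i = (0, 0)
  -> stationarity OK
Primal feasibility (all g_i <= 0): OK
Dual feasibility (all lambda_i >= 0): OK
Complementary slackness (lambda_i * g_i(x) = 0 for all i): OK

Verdict: yes, KKT holds.

yes


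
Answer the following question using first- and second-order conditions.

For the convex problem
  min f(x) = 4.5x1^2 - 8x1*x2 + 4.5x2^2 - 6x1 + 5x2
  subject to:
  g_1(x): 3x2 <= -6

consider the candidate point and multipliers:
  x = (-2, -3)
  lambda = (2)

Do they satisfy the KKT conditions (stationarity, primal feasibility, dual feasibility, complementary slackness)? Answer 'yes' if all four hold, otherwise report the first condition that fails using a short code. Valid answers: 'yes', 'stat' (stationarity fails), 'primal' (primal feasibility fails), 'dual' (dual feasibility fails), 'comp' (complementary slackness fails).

Gradient of f: grad f(x) = Q x + c = (0, -6)
Constraint values g_i(x) = a_i^T x - b_i:
  g_1((-2, -3)) = -3
Stationarity residual: grad f(x) + sum_i lambda_i a_i = (0, 0)
  -> stationarity OK
Primal feasibility (all g_i <= 0): OK
Dual feasibility (all lambda_i >= 0): OK
Complementary slackness (lambda_i * g_i(x) = 0 for all i): FAILS

Verdict: the first failing condition is complementary_slackness -> comp.

comp


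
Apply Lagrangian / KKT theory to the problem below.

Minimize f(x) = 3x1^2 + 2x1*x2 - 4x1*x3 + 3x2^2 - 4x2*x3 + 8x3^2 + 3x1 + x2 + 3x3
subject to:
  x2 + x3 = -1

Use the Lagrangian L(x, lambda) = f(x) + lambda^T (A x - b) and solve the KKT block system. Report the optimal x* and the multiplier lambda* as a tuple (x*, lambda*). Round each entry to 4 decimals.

Form the Lagrangian:
  L(x, lambda) = (1/2) x^T Q x + c^T x + lambda^T (A x - b)
Stationarity (grad_x L = 0): Q x + c + A^T lambda = 0.
Primal feasibility: A x = b.

This gives the KKT block system:
  [ Q   A^T ] [ x     ]   [-c ]
  [ A    0  ] [ lambda ] = [ b ]

Solving the linear system:
  x*      = (-0.7083, -0.4583, -0.5417)
  lambda* = (1)
  f(x*)   = -1.6042

x* = (-0.7083, -0.4583, -0.5417), lambda* = (1)


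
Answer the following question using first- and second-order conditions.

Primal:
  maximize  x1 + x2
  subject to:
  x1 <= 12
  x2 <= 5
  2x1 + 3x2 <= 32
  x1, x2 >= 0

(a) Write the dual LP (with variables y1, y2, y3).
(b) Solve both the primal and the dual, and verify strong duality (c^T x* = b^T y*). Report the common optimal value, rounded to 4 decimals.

The standard primal-dual pair for 'max c^T x s.t. A x <= b, x >= 0' is:
  Dual:  min b^T y  s.t.  A^T y >= c,  y >= 0.

So the dual LP is:
  minimize  12y1 + 5y2 + 32y3
  subject to:
    y1 + 2y3 >= 1
    y2 + 3y3 >= 1
    y1, y2, y3 >= 0

Solving the primal: x* = (12, 2.6667).
  primal value c^T x* = 14.6667.
Solving the dual: y* = (0.3333, 0, 0.3333).
  dual value b^T y* = 14.6667.
Strong duality: c^T x* = b^T y*. Confirmed.

14.6667


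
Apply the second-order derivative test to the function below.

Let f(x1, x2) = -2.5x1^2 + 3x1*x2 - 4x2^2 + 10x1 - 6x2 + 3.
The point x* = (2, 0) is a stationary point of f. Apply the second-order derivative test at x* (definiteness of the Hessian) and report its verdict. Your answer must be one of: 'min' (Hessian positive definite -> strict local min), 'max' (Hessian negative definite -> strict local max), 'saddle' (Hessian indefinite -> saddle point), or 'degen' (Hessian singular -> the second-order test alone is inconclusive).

Compute the Hessian H = grad^2 f:
  H = [[-5, 3], [3, -8]]
Verify stationarity: grad f(x*) = H x* + g = (0, 0).
Eigenvalues of H: -9.8541, -3.1459.
Both eigenvalues < 0, so H is negative definite -> x* is a strict local max.

max


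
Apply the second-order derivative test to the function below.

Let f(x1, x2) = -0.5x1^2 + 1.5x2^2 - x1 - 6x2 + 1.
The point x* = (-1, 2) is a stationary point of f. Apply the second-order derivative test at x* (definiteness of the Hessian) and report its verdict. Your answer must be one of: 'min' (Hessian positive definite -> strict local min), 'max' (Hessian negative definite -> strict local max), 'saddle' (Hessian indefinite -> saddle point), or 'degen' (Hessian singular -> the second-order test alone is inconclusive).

Compute the Hessian H = grad^2 f:
  H = [[-1, 0], [0, 3]]
Verify stationarity: grad f(x*) = H x* + g = (0, 0).
Eigenvalues of H: -1, 3.
Eigenvalues have mixed signs, so H is indefinite -> x* is a saddle point.

saddle


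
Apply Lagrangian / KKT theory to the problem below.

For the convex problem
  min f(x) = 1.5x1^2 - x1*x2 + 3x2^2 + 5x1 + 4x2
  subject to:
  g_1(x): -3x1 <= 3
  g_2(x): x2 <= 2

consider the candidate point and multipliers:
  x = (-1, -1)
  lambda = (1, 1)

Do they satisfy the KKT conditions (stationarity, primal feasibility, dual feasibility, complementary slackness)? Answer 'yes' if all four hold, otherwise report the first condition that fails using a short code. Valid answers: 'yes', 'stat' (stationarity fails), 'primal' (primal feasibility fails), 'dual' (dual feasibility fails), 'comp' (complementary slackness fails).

Gradient of f: grad f(x) = Q x + c = (3, -1)
Constraint values g_i(x) = a_i^T x - b_i:
  g_1((-1, -1)) = 0
  g_2((-1, -1)) = -3
Stationarity residual: grad f(x) + sum_i lambda_i a_i = (0, 0)
  -> stationarity OK
Primal feasibility (all g_i <= 0): OK
Dual feasibility (all lambda_i >= 0): OK
Complementary slackness (lambda_i * g_i(x) = 0 for all i): FAILS

Verdict: the first failing condition is complementary_slackness -> comp.

comp


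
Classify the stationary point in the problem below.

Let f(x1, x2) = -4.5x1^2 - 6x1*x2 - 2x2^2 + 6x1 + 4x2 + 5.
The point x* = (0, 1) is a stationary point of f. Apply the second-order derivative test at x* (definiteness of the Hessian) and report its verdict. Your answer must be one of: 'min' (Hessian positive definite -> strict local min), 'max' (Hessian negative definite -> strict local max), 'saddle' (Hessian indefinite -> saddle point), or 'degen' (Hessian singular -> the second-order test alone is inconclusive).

Compute the Hessian H = grad^2 f:
  H = [[-9, -6], [-6, -4]]
Verify stationarity: grad f(x*) = H x* + g = (0, 0).
Eigenvalues of H: -13, 0.
H has a zero eigenvalue (singular; negative semidefinite but not definite), so H is neither positive definite, negative definite, nor indefinite. The second-order test alone is inconclusive -> degen.
(Indeed, f is constant along the null direction of H through x*, so x* is not a strict local extremum.)

degen
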